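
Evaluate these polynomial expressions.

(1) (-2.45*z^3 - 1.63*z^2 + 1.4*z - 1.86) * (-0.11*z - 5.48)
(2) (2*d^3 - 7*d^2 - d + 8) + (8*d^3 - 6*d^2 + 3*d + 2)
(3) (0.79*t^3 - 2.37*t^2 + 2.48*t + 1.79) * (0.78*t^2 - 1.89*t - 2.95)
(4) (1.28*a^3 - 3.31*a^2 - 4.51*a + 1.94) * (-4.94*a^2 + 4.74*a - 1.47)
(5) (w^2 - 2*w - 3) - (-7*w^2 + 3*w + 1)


(1) = 0.2695*z^4 + 13.6053*z^3 + 8.7784*z^2 - 7.4674*z + 10.1928
(2) = 10*d^3 - 13*d^2 + 2*d + 10
(3) = 0.6162*t^5 - 3.3417*t^4 + 4.0832*t^3 + 3.7005*t^2 - 10.6991*t - 5.2805
(4) = -6.3232*a^5 + 22.4186*a^4 + 4.7084*a^3 - 26.0953*a^2 + 15.8253*a - 2.8518
(5) = 8*w^2 - 5*w - 4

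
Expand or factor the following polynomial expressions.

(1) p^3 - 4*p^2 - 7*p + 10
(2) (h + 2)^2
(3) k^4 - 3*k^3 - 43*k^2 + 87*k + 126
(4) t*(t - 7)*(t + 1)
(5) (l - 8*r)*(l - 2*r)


(1) = (p - 5)*(p - 1)*(p + 2)
(2) = h^2 + 4*h + 4
(3) = (k - 7)*(k - 3)*(k + 1)*(k + 6)
(4) = t^3 - 6*t^2 - 7*t
(5) = l^2 - 10*l*r + 16*r^2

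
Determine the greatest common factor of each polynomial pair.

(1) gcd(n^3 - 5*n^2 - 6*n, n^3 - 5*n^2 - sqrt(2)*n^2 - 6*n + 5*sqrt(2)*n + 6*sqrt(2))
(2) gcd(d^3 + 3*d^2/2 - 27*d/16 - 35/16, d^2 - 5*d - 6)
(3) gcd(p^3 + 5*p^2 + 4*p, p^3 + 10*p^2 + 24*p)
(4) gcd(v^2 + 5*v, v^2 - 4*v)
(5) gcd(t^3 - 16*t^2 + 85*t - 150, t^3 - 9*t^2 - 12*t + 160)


(1) = n^2 - 5*n - 6
(2) = d + 1
(3) = gcd(p*(p + 1)*(p + 4), p*(p + 4)*(p + 6)) = p^2 + 4*p
(4) = gcd(v*(v + 5), v*(v - 4)) = v
(5) = gcd((t - 6)*(t - 5)^2, (t - 8)*(t - 5)*(t + 4)) = t - 5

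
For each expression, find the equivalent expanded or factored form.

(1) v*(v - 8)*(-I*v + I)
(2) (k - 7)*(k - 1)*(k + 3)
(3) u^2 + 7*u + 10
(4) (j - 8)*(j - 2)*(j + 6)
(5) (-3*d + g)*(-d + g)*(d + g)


(1) = -I*v^3 + 9*I*v^2 - 8*I*v
(2) = k^3 - 5*k^2 - 17*k + 21
(3) = (u + 2)*(u + 5)
(4) = j^3 - 4*j^2 - 44*j + 96
(5) = 3*d^3 - d^2*g - 3*d*g^2 + g^3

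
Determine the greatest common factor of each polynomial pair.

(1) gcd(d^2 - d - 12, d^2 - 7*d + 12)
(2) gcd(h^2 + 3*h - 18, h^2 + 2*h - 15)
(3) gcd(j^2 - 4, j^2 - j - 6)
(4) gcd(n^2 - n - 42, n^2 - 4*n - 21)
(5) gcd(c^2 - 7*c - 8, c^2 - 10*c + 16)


(1) = d - 4
(2) = h - 3
(3) = j + 2
(4) = gcd((n - 7)*(n + 6), (n - 7)*(n + 3)) = n - 7
(5) = gcd((c - 8)*(c + 1), (c - 8)*(c - 2)) = c - 8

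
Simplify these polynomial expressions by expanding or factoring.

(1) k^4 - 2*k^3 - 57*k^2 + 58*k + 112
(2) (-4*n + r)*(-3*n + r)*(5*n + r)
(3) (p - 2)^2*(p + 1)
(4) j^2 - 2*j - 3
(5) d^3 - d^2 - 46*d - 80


(1) = (k - 8)*(k - 2)*(k + 1)*(k + 7)
(2) = 60*n^3 - 23*n^2*r - 2*n*r^2 + r^3
(3) = p^3 - 3*p^2 + 4
(4) = (j - 3)*(j + 1)
(5) = (d - 8)*(d + 2)*(d + 5)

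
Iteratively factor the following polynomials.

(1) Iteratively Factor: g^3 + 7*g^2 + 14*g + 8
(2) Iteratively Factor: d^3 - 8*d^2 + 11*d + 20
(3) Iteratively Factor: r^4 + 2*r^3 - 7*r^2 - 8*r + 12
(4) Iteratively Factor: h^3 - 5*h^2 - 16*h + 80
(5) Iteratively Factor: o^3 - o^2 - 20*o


(1) = (g + 1)*(g^2 + 6*g + 8) = (g + 1)*(g + 4)*(g + 2)
(2) = (d - 5)*(d^2 - 3*d - 4) = (d - 5)*(d + 1)*(d - 4)
(3) = (r - 1)*(r^3 + 3*r^2 - 4*r - 12) = (r - 1)*(r + 3)*(r^2 - 4) = (r - 1)*(r + 2)*(r + 3)*(r - 2)
(4) = (h - 4)*(h^2 - h - 20) = (h - 5)*(h - 4)*(h + 4)
(5) = (o)*(o^2 - o - 20) = o*(o + 4)*(o - 5)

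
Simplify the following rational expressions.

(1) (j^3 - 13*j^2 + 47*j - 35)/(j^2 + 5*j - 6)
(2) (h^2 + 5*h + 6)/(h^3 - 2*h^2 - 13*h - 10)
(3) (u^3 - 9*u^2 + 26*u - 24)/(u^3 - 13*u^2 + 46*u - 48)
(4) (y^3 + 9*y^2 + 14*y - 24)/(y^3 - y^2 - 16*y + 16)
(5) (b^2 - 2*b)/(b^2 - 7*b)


(1) = (j^2 - 12*j + 35)/(j + 6)
(2) = (h + 3)/(h^2 - 4*h - 5)
(3) = (u - 4)/(u - 8)
(4) = (y + 6)/(y - 4)
(5) = (b - 2)/(b - 7)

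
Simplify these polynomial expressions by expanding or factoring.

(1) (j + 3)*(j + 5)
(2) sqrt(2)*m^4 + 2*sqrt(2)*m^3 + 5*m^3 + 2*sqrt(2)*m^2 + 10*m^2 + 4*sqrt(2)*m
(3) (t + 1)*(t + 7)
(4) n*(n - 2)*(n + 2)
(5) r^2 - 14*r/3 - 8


(1) = j^2 + 8*j + 15
(2) = m*(m + 2)*(m + 2*sqrt(2))*(sqrt(2)*m + 1)
(3) = t^2 + 8*t + 7
(4) = n^3 - 4*n
(5) = (r - 6)*(r + 4/3)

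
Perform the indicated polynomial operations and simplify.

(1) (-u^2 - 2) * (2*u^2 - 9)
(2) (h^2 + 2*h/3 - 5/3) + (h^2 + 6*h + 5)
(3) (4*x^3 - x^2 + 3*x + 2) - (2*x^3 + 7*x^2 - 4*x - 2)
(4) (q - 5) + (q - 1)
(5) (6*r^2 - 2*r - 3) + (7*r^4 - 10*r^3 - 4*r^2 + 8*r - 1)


(1) = -2*u^4 + 5*u^2 + 18
(2) = 2*h^2 + 20*h/3 + 10/3
(3) = 2*x^3 - 8*x^2 + 7*x + 4
(4) = 2*q - 6
(5) = 7*r^4 - 10*r^3 + 2*r^2 + 6*r - 4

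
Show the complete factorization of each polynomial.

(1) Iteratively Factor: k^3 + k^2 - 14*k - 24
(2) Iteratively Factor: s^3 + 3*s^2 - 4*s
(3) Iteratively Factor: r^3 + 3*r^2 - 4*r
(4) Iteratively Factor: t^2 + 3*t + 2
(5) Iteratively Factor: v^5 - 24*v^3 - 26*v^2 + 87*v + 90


(1) = (k + 2)*(k^2 - k - 12) = (k + 2)*(k + 3)*(k - 4)
(2) = (s)*(s^2 + 3*s - 4) = s*(s + 4)*(s - 1)
(3) = (r - 1)*(r^2 + 4*r) = (r - 1)*(r + 4)*(r)
(4) = (t + 2)*(t + 1)
(5) = (v + 1)*(v^4 - v^3 - 23*v^2 - 3*v + 90) = (v - 2)*(v + 1)*(v^3 + v^2 - 21*v - 45) = (v - 5)*(v - 2)*(v + 1)*(v^2 + 6*v + 9) = (v - 5)*(v - 2)*(v + 1)*(v + 3)*(v + 3)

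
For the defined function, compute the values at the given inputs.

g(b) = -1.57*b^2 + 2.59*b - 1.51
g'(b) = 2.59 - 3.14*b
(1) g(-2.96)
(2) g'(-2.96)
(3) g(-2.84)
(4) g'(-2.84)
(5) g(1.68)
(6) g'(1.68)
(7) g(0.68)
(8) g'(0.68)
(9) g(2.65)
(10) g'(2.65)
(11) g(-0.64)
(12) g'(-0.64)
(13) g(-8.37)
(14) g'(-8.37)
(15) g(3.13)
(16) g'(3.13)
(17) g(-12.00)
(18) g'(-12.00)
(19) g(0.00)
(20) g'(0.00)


(1) = -22.93
(2) = 11.88
(3) = -21.53
(4) = 11.51
(5) = -1.59
(6) = -2.69
(7) = -0.47
(8) = 0.45
(9) = -5.67
(10) = -5.73
(11) = -3.81
(12) = 4.60
(13) = -133.18
(14) = 28.87
(15) = -8.78
(16) = -7.24
(17) = -258.67
(18) = 40.27
(19) = -1.51
(20) = 2.59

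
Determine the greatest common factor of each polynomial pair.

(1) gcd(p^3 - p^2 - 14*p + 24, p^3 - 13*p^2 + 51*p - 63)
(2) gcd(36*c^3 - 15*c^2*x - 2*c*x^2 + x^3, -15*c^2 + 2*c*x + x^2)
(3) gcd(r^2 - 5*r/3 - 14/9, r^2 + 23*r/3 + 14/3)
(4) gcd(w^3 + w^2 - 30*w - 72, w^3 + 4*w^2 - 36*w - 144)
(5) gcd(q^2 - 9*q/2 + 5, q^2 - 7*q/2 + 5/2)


(1) = p - 3
(2) = gcd((-3*c + x)^2*(4*c + x), (-3*c + x)*(5*c + x)) = -3*c + x
(3) = r + 2/3
(4) = gcd((w - 6)*(w + 3)*(w + 4), (w - 6)*(w + 4)*(w + 6)) = w^2 - 2*w - 24
(5) = q - 5/2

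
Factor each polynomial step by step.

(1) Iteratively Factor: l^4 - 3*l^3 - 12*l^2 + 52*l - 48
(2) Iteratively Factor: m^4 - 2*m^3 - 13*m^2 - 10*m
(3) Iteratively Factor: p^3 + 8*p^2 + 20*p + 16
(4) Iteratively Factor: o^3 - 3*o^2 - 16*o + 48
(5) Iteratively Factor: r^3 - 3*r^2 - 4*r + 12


(1) = (l - 2)*(l^3 - l^2 - 14*l + 24) = (l - 3)*(l - 2)*(l^2 + 2*l - 8) = (l - 3)*(l - 2)^2*(l + 4)
(2) = (m + 2)*(m^3 - 4*m^2 - 5*m) = (m + 1)*(m + 2)*(m^2 - 5*m) = m*(m + 1)*(m + 2)*(m - 5)
(3) = (p + 2)*(p^2 + 6*p + 8) = (p + 2)^2*(p + 4)
(4) = (o - 4)*(o^2 + o - 12) = (o - 4)*(o + 4)*(o - 3)
(5) = (r - 2)*(r^2 - r - 6) = (r - 3)*(r - 2)*(r + 2)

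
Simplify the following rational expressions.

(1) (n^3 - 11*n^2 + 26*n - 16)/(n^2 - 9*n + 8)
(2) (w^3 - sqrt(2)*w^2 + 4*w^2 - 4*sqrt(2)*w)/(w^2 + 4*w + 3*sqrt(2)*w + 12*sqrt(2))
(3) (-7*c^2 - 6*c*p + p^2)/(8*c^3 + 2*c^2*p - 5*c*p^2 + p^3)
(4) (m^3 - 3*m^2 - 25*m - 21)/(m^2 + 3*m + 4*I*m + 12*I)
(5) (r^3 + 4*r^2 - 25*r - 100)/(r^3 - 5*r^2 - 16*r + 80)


(1) = n - 2
(2) = (w^2 - sqrt(2)*w)/(w + 3*sqrt(2))
(3) = (-7*c + p)/(8*c^2 - 6*c*p + p^2)
(4) = (m^2 - 6*m - 7)/(m + 4*I)
(5) = (r + 5)/(r - 4)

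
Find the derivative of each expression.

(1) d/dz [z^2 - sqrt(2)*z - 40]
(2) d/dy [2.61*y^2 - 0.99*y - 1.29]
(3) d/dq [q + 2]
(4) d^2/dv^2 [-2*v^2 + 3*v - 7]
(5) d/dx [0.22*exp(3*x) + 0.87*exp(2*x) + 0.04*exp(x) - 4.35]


(1) = 2*z - sqrt(2)
(2) = 5.22*y - 0.99
(3) = 1
(4) = -4
(5) = (0.66*exp(2*x) + 1.74*exp(x) + 0.04)*exp(x)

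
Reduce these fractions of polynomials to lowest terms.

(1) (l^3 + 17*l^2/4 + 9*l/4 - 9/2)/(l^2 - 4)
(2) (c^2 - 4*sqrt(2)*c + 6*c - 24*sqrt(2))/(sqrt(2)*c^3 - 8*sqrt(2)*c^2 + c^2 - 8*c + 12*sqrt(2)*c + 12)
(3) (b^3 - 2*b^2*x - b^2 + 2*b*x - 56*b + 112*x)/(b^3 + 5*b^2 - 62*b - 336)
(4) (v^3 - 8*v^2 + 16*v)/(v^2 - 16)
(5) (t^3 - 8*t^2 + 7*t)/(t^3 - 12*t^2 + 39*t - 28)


(1) = (4*l^2 + 9*l - 9)/(4*l - 8)
(2) = (c^2 + c*(6 - 4*sqrt(2)) - 24*sqrt(2))/(sqrt(2)*c^3 + c^2*(1 - 8*sqrt(2)) + c*(-8 + 12*sqrt(2)) + 12)
(3) = (b - 2*x)/(b + 6)
(4) = (v^2 - 4*v)/(v + 4)
(5) = t/(t - 4)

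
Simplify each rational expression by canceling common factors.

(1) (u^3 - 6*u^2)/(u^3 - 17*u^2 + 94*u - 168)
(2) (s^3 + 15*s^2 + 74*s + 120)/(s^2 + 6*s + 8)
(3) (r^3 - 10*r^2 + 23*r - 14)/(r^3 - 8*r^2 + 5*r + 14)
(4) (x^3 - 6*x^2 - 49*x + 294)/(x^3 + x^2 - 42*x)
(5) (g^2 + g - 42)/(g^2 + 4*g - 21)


(1) = u^2/(u^2 - 11*u + 28)
(2) = (s^2 + 11*s + 30)/(s + 2)
(3) = (r - 1)/(r + 1)
(4) = (x - 7)/x
(5) = (g - 6)/(g - 3)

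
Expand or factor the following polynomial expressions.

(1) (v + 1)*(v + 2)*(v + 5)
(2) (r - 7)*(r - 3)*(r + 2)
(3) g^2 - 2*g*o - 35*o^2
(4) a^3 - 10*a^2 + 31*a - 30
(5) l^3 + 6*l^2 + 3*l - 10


(1) = v^3 + 8*v^2 + 17*v + 10
(2) = r^3 - 8*r^2 + r + 42
(3) = (g - 7*o)*(g + 5*o)
(4) = (a - 5)*(a - 3)*(a - 2)
(5) = (l - 1)*(l + 2)*(l + 5)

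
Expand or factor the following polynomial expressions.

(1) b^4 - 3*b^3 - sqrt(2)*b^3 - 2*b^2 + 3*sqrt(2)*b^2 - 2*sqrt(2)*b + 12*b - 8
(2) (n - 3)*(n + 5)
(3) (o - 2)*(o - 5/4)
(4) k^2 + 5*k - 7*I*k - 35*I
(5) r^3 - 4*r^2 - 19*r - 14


(1) = (b - 2)*(b - 1)*(b - 2*sqrt(2))*(b + sqrt(2))
(2) = n^2 + 2*n - 15
(3) = o^2 - 13*o/4 + 5/2
(4) = (k + 5)*(k - 7*I)
(5) = (r - 7)*(r + 1)*(r + 2)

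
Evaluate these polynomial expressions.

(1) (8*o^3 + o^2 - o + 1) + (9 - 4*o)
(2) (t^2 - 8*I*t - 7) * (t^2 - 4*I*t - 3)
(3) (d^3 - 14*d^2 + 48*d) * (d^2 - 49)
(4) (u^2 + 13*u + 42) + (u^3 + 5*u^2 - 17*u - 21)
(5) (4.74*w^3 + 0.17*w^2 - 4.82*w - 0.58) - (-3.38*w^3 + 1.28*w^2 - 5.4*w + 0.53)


(1) = 8*o^3 + o^2 - 5*o + 10
(2) = t^4 - 12*I*t^3 - 42*t^2 + 52*I*t + 21
(3) = d^5 - 14*d^4 - d^3 + 686*d^2 - 2352*d
(4) = u^3 + 6*u^2 - 4*u + 21
(5) = 8.12*w^3 - 1.11*w^2 + 0.58*w - 1.11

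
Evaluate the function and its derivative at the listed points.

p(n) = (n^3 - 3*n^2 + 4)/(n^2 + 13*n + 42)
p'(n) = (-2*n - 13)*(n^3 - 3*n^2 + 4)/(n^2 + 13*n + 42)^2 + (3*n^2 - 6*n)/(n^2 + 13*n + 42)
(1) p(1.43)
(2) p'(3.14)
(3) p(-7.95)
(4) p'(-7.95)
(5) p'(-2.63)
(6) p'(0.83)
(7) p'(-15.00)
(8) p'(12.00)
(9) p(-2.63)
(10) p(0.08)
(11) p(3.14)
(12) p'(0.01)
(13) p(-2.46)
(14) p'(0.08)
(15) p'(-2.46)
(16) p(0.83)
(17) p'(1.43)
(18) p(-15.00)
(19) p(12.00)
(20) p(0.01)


(1) = 0.01
(2) = 0.10
(3) = -371.43
(4) = -453.35
(5) = 3.73
(6) = -0.07
(7) = -2.64
(8) = 0.64
(9) = -2.37
(10) = 0.09
(11) = 0.06
(12) = -0.03
(13) = -1.81
(14) = -0.04
(15) = 2.96
(16) = 0.05
(17) = -0.04
(18) = -56.19
(19) = 3.80
(20) = 0.09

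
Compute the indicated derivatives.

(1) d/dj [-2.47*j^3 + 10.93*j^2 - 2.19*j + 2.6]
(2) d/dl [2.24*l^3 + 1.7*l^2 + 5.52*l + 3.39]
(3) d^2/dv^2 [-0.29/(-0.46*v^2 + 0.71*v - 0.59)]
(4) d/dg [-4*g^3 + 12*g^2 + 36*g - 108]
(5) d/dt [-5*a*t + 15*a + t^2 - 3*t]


(1) = -7.41*j^2 + 21.86*j - 2.19
(2) = 6.72*l^2 + 3.4*l + 5.52
(3) = (-0.122728*v^2 + 0.189428*v + 0.29*(0.92*v - 0.71)*(1.84*v - 1.42) - 0.157412)/(0.46*v^2 - 0.71*v + 0.59)^3
(4) = -12*g^2 + 24*g + 36
(5) = -5*a + 2*t - 3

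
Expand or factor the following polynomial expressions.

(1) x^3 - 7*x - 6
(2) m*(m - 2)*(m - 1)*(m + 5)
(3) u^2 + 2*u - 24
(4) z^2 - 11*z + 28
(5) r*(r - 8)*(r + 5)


(1) = (x - 3)*(x + 1)*(x + 2)
(2) = m^4 + 2*m^3 - 13*m^2 + 10*m
(3) = (u - 4)*(u + 6)
(4) = (z - 7)*(z - 4)
(5) = r^3 - 3*r^2 - 40*r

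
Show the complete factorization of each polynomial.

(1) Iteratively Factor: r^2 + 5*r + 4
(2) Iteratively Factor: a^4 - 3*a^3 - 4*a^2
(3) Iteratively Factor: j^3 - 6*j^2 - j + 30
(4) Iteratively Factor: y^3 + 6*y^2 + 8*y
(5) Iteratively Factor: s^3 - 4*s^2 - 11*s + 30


(1) = (r + 1)*(r + 4)
(2) = (a)*(a^3 - 3*a^2 - 4*a) = a*(a + 1)*(a^2 - 4*a) = a*(a - 4)*(a + 1)*(a)
(3) = (j - 5)*(j^2 - j - 6) = (j - 5)*(j + 2)*(j - 3)
(4) = (y)*(y^2 + 6*y + 8) = y*(y + 4)*(y + 2)
(5) = (s + 3)*(s^2 - 7*s + 10) = (s - 5)*(s + 3)*(s - 2)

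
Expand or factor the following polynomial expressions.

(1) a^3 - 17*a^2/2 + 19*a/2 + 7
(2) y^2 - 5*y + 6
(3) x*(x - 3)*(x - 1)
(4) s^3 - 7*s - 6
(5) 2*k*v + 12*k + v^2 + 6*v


(1) = (a - 7)*(a - 2)*(a + 1/2)
(2) = (y - 3)*(y - 2)
(3) = x^3 - 4*x^2 + 3*x
(4) = (s - 3)*(s + 1)*(s + 2)
(5) = (2*k + v)*(v + 6)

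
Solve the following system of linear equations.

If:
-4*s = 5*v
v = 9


Then:
s = -45/4
v = 9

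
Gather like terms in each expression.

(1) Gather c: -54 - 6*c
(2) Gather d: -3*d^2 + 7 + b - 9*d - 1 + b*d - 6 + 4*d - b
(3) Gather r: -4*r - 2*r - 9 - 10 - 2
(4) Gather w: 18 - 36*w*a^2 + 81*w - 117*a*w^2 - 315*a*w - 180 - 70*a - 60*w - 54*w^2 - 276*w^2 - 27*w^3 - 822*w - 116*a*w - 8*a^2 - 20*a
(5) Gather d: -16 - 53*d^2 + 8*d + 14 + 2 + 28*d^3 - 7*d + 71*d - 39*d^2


(1) = -6*c - 54
(2) = -3*d^2 + d*(b - 5)
(3) = -6*r - 21
(4) = -8*a^2 - 90*a - 27*w^3 + w^2*(-117*a - 330) + w*(-36*a^2 - 431*a - 801) - 162
(5) = 28*d^3 - 92*d^2 + 72*d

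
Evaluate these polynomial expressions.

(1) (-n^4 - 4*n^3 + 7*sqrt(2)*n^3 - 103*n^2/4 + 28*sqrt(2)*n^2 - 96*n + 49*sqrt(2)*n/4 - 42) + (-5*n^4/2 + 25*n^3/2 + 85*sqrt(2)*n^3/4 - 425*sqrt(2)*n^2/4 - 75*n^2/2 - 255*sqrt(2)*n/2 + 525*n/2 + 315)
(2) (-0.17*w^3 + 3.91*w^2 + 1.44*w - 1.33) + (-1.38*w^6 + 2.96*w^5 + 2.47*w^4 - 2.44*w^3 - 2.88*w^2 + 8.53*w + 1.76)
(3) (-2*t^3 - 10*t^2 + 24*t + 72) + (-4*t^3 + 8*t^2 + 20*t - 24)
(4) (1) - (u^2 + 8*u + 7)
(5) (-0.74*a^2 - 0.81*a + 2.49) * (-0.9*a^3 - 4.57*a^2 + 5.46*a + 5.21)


(1) = -7*n^4/2 + 17*n^3/2 + 113*sqrt(2)*n^3/4 - 313*sqrt(2)*n^2/4 - 253*n^2/4 - 461*sqrt(2)*n/4 + 333*n/2 + 273
(2) = -1.38*w^6 + 2.96*w^5 + 2.47*w^4 - 2.61*w^3 + 1.03*w^2 + 9.97*w + 0.43
(3) = -6*t^3 - 2*t^2 + 44*t + 48
(4) = -u^2 - 8*u - 6
(5) = 0.666*a^5 + 4.1108*a^4 - 2.5797*a^3 - 19.6573*a^2 + 9.3753*a + 12.9729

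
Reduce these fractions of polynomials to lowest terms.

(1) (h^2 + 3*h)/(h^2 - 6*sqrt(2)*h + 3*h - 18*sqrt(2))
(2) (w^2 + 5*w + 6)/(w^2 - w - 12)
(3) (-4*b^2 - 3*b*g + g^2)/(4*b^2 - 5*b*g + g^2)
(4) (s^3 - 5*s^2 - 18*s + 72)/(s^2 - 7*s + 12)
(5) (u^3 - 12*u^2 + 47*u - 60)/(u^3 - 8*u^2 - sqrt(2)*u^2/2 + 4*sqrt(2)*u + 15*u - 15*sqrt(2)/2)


(1) = h/(h - 6*sqrt(2))
(2) = (w + 2)/(w - 4)
(3) = (-b - g)/(b - g)
(4) = (s^2 - 2*s - 24)/(s - 4)
(5) = (2*u - 8)/(2*u - sqrt(2))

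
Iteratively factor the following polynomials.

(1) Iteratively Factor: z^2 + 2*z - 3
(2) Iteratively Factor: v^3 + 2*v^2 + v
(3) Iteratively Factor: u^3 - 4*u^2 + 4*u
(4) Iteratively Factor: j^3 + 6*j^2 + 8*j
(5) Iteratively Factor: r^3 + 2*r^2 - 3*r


(1) = (z + 3)*(z - 1)
(2) = (v + 1)*(v^2 + v) = v*(v + 1)*(v + 1)
(3) = (u - 2)*(u^2 - 2*u) = u*(u - 2)*(u - 2)
(4) = (j)*(j^2 + 6*j + 8) = j*(j + 2)*(j + 4)
(5) = (r)*(r^2 + 2*r - 3) = r*(r + 3)*(r - 1)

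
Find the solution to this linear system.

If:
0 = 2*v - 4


Then:
v = 2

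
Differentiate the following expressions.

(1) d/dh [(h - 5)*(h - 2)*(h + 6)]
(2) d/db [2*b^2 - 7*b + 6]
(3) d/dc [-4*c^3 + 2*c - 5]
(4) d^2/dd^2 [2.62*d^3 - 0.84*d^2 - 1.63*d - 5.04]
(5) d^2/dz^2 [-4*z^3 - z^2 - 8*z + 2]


(1) = 3*h^2 - 2*h - 32
(2) = 4*b - 7
(3) = 2 - 12*c^2
(4) = 15.72*d - 1.68
(5) = -24*z - 2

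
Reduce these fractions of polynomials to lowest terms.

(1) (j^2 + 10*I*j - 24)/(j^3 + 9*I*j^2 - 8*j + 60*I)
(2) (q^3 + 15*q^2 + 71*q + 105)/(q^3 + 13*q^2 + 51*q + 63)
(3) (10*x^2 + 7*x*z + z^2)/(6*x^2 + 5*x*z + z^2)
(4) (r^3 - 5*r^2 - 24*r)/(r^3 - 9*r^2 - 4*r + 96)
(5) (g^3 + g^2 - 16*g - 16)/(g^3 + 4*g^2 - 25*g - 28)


(1) = (j + 4*I)/(j^2 + 3*I*j + 10)
(2) = (q + 5)/(q + 3)
(3) = (5*x + z)/(3*x + z)
(4) = r/(r - 4)
(5) = (g + 4)/(g + 7)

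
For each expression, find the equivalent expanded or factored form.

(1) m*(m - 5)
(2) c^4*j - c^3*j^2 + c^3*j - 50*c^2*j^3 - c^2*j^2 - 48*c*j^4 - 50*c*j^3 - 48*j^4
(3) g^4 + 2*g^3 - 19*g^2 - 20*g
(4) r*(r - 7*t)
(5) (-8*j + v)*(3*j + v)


(1) = m^2 - 5*m
(2) = (c - 8*j)*(c + j)*(c + 6*j)*(c*j + j)
(3) = g*(g - 4)*(g + 1)*(g + 5)
(4) = r^2 - 7*r*t
(5) = -24*j^2 - 5*j*v + v^2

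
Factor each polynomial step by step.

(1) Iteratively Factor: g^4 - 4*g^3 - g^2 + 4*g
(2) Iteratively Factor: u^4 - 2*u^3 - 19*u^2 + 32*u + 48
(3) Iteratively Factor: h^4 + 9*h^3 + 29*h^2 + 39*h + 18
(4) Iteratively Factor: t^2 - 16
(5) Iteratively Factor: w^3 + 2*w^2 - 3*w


(1) = (g - 1)*(g^3 - 3*g^2 - 4*g) = (g - 4)*(g - 1)*(g^2 + g) = g*(g - 4)*(g - 1)*(g + 1)
(2) = (u - 3)*(u^3 + u^2 - 16*u - 16) = (u - 3)*(u + 1)*(u^2 - 16) = (u - 3)*(u + 1)*(u + 4)*(u - 4)
(3) = (h + 3)*(h^3 + 6*h^2 + 11*h + 6) = (h + 1)*(h + 3)*(h^2 + 5*h + 6) = (h + 1)*(h + 2)*(h + 3)*(h + 3)
(4) = (t - 4)*(t + 4)
(5) = (w - 1)*(w^2 + 3*w) = (w - 1)*(w + 3)*(w)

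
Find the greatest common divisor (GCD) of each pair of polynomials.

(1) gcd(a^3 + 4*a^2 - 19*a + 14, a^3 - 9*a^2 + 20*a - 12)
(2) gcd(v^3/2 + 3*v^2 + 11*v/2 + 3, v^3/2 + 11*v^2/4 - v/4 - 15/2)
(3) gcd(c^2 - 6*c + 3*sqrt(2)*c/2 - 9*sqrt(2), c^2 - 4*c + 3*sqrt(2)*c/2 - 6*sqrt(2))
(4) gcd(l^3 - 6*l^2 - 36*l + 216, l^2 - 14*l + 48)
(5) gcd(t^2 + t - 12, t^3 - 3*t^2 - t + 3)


(1) = gcd((a - 2)*(a - 1)*(a + 7), (a - 6)*(a - 2)*(a - 1)) = a^2 - 3*a + 2
(2) = gcd((v/2 + 1)*(v + 1)*(v + 3), (v/2 + 1)*(v - 3/2)*(v + 5)) = v + 2
(3) = c + 3*sqrt(2)/2
(4) = l - 6
(5) = t - 3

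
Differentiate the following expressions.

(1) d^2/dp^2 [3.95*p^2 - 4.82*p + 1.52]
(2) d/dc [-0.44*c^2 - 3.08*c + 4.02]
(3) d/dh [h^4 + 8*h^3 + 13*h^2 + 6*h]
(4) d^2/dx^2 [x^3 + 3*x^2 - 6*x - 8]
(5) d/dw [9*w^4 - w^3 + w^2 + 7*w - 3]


(1) = 7.90000000000000
(2) = -0.88*c - 3.08
(3) = 4*h^3 + 24*h^2 + 26*h + 6
(4) = 6*x + 6
(5) = 36*w^3 - 3*w^2 + 2*w + 7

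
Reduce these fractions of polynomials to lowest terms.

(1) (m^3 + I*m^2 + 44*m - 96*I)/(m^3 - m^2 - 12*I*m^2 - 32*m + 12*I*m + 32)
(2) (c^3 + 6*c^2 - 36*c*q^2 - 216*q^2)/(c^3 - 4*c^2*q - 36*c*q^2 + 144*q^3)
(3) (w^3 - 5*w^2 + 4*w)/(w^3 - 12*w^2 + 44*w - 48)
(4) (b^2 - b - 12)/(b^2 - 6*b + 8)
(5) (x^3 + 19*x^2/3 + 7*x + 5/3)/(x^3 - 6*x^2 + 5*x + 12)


(1) = (m^2 + 5*I*m + 24)/(m^2 + m*(-1 - 8*I) + 8*I)
(2) = (-c - 6)/(-c + 4*q)
(3) = (w^2 - w)/(w^2 - 8*w + 12)
(4) = (b + 3)/(b - 2)
(5) = (3*x^2 + 16*x + 5)/(3*x^2 - 21*x + 36)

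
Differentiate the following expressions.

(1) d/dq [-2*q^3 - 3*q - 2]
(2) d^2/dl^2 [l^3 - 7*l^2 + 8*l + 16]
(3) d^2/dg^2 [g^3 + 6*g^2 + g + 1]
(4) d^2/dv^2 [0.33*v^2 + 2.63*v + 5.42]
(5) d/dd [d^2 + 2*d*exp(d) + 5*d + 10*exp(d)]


(1) = -6*q^2 - 3
(2) = 6*l - 14
(3) = 6*g + 12
(4) = 0.660000000000000
(5) = 2*d*exp(d) + 2*d + 12*exp(d) + 5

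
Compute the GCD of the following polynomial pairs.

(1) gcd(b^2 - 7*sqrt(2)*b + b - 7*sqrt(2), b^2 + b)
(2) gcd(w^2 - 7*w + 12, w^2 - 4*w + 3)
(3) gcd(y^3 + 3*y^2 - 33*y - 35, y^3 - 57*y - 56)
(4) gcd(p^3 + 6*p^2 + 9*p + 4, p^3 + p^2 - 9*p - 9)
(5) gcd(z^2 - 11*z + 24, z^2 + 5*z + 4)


(1) = b + 1
(2) = w - 3
(3) = y^2 + 8*y + 7
(4) = p + 1
(5) = gcd((z - 8)*(z - 3), (z + 1)*(z + 4)) = 1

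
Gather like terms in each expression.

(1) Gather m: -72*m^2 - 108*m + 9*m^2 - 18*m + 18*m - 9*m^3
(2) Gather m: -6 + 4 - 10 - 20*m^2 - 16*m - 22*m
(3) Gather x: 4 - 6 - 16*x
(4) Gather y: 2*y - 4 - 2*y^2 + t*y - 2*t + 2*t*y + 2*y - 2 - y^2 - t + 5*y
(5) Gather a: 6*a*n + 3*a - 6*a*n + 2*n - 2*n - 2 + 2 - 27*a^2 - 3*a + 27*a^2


(1) = -9*m^3 - 63*m^2 - 108*m
(2) = -20*m^2 - 38*m - 12
(3) = -16*x - 2
(4) = -3*t - 3*y^2 + y*(3*t + 9) - 6
(5) = 0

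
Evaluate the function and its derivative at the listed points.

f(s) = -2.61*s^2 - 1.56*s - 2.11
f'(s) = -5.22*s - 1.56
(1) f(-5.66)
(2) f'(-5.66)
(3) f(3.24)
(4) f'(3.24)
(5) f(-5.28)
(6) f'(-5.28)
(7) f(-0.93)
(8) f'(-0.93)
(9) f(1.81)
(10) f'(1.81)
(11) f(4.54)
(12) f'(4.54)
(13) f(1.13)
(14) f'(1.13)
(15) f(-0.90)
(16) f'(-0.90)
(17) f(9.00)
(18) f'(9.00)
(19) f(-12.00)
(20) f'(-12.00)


(1) = -76.89
(2) = 27.99
(3) = -34.56
(4) = -18.47
(5) = -66.64
(6) = 26.00
(7) = -2.92
(8) = 3.29
(9) = -13.48
(10) = -11.01
(11) = -62.99
(12) = -25.26
(13) = -7.21
(14) = -7.46
(15) = -2.82
(16) = 3.14
(17) = -227.56
(18) = -48.54
(19) = -359.23
(20) = 61.08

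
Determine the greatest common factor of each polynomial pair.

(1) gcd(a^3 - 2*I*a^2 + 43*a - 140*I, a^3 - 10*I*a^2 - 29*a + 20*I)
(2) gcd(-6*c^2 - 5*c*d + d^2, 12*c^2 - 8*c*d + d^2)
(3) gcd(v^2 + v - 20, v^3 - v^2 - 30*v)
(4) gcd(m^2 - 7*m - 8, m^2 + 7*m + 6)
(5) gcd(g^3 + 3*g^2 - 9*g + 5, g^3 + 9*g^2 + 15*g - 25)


(1) = a^2 - 9*I*a - 20
(2) = gcd((-6*c + d)*(c + d), (-6*c + d)*(-2*c + d)) = 6*c - d
(3) = v + 5
(4) = gcd((m - 8)*(m + 1), (m + 1)*(m + 6)) = m + 1
(5) = gcd((g - 1)^2*(g + 5), (g - 1)*(g + 5)^2) = g^2 + 4*g - 5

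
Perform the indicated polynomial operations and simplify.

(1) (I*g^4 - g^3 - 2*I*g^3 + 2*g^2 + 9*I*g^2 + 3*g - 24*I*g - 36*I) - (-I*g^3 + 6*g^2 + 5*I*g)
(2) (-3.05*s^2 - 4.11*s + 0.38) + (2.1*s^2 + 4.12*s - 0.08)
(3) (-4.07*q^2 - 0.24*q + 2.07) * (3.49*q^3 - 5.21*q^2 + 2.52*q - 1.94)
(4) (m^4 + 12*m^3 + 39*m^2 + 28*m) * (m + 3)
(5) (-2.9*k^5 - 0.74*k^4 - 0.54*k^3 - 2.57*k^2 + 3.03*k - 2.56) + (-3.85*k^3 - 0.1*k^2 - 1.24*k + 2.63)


(1) = I*g^4 - g^3 - I*g^3 - 4*g^2 + 9*I*g^2 + 3*g - 29*I*g - 36*I
(2) = -0.95*s^2 + 0.01*s + 0.3
(3) = -14.2043*q^5 + 20.3671*q^4 - 1.7817*q^3 - 3.4937*q^2 + 5.682*q - 4.0158
(4) = m^5 + 15*m^4 + 75*m^3 + 145*m^2 + 84*m
(5) = -2.9*k^5 - 0.74*k^4 - 4.39*k^3 - 2.67*k^2 + 1.79*k + 0.07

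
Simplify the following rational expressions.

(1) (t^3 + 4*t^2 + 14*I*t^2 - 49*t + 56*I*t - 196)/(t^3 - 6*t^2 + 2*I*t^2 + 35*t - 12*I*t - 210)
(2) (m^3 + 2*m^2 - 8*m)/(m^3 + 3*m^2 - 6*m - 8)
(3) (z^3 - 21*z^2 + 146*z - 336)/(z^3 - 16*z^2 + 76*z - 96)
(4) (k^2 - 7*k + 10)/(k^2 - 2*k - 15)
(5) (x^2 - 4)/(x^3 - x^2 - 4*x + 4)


(1) = (t^2 + t*(4 + 7*I) + 28*I)/(t^2 + t*(-6 - 5*I) + 30*I)
(2) = m/(m + 1)
(3) = (z - 7)/(z - 2)
(4) = (k - 2)/(k + 3)
(5) = 1/(x - 1)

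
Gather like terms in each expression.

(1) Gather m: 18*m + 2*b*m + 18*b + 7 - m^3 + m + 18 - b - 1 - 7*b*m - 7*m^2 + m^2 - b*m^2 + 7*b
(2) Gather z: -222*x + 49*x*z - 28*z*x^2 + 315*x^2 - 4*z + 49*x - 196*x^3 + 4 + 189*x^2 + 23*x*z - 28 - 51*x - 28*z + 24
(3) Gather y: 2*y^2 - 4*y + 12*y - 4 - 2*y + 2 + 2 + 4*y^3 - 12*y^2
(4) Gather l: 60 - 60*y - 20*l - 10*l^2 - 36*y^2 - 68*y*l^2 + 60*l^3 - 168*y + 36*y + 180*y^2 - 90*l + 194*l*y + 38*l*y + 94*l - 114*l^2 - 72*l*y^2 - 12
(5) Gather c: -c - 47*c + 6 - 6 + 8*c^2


(1) = 24*b - m^3 + m^2*(-b - 6) + m*(19 - 5*b) + 24
(2) = -196*x^3 + 504*x^2 - 224*x + z*(-28*x^2 + 72*x - 32)
(3) = 4*y^3 - 10*y^2 + 6*y
(4) = 60*l^3 + l^2*(-68*y - 124) + l*(-72*y^2 + 232*y - 16) + 144*y^2 - 192*y + 48
(5) = 8*c^2 - 48*c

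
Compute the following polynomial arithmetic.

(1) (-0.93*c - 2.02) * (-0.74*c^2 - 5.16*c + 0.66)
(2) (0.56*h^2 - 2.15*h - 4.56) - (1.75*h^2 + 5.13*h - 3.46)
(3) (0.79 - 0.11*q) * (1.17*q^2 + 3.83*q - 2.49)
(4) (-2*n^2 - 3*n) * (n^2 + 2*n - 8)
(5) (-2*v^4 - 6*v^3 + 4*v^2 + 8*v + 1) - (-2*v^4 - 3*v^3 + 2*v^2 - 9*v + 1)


(1) = 0.6882*c^3 + 6.2936*c^2 + 9.8094*c - 1.3332
(2) = -1.19*h^2 - 7.28*h - 1.1
(3) = -0.1287*q^3 + 0.503*q^2 + 3.2996*q - 1.9671
(4) = -2*n^4 - 7*n^3 + 10*n^2 + 24*n
(5) = -3*v^3 + 2*v^2 + 17*v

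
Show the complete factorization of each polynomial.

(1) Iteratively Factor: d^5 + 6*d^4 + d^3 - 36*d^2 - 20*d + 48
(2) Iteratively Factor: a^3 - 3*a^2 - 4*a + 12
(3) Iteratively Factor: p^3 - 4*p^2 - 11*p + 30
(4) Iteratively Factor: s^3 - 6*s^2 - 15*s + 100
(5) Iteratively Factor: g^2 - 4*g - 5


(1) = (d - 2)*(d^4 + 8*d^3 + 17*d^2 - 2*d - 24) = (d - 2)*(d - 1)*(d^3 + 9*d^2 + 26*d + 24) = (d - 2)*(d - 1)*(d + 3)*(d^2 + 6*d + 8) = (d - 2)*(d - 1)*(d + 3)*(d + 4)*(d + 2)
(2) = (a + 2)*(a^2 - 5*a + 6) = (a - 3)*(a + 2)*(a - 2)
(3) = (p - 2)*(p^2 - 2*p - 15) = (p - 2)*(p + 3)*(p - 5)
(4) = (s + 4)*(s^2 - 10*s + 25) = (s - 5)*(s + 4)*(s - 5)
(5) = (g + 1)*(g - 5)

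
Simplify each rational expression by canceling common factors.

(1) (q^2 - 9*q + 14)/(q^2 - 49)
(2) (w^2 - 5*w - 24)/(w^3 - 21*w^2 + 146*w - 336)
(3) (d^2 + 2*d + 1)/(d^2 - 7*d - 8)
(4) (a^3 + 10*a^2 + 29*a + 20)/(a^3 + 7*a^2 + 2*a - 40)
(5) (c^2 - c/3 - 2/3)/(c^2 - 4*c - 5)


(1) = (q - 2)/(q + 7)
(2) = (w + 3)/(w^2 - 13*w + 42)
(3) = (d + 1)/(d - 8)
(4) = (a + 1)/(a - 2)
(5) = (3*c^2 - c - 2)/(3*c^2 - 12*c - 15)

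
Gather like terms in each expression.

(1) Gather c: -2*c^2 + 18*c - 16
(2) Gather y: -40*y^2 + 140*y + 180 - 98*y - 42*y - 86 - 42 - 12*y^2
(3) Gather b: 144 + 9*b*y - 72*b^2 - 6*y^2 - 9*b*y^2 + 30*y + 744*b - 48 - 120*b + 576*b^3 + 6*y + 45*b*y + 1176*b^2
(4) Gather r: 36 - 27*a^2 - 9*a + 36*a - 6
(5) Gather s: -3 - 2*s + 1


(1) = -2*c^2 + 18*c - 16
(2) = 52 - 52*y^2
(3) = 576*b^3 + 1104*b^2 + b*(-9*y^2 + 54*y + 624) - 6*y^2 + 36*y + 96
(4) = -27*a^2 + 27*a + 30
(5) = -2*s - 2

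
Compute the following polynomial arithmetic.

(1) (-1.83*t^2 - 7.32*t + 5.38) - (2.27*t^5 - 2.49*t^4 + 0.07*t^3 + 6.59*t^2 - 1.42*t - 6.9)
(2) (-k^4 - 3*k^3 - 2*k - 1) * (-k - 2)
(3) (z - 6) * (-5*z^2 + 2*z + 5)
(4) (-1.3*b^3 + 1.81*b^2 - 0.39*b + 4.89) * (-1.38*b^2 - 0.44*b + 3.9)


(1) = -2.27*t^5 + 2.49*t^4 - 0.07*t^3 - 8.42*t^2 - 5.9*t + 12.28
(2) = k^5 + 5*k^4 + 6*k^3 + 2*k^2 + 5*k + 2
(3) = -5*z^3 + 32*z^2 - 7*z - 30
(4) = 1.794*b^5 - 1.9258*b^4 - 5.3282*b^3 + 0.4824*b^2 - 3.6726*b + 19.071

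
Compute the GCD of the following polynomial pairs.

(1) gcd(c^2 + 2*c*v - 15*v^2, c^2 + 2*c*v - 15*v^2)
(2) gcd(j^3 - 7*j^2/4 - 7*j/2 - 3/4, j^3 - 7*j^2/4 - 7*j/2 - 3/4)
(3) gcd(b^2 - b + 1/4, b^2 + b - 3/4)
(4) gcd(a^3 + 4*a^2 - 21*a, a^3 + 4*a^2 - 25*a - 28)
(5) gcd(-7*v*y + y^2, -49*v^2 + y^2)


(1) = gcd((c - 3*v)*(c + 5*v), (c - 3*v)*(c + 5*v)) = -c^2 - 2*c*v + 15*v^2
(2) = gcd((j - 3)*(j + 1/4)*(j + 1), (j - 3)*(j + 1/4)*(j + 1)) = j^3 - 7*j^2/4 - 7*j/2 - 3/4
(3) = gcd((b - 1/2)^2, (b - 1/2)*(b + 3/2)) = b - 1/2
(4) = a + 7
(5) = gcd(y*(-7*v + y), (-7*v + y)*(7*v + y)) = -7*v + y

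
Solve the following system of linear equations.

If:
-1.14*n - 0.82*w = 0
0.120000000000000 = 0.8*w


Then:
n = -0.11
w = 0.15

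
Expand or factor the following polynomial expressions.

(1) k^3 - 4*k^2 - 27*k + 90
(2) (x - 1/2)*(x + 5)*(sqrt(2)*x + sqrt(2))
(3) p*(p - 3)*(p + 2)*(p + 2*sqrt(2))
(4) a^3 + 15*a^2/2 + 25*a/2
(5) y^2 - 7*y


(1) = (k - 6)*(k - 3)*(k + 5)
(2) = sqrt(2)*x^3 + 11*sqrt(2)*x^2/2 + 2*sqrt(2)*x - 5*sqrt(2)/2
(3) = p^4 - p^3 + 2*sqrt(2)*p^3 - 6*p^2 - 2*sqrt(2)*p^2 - 12*sqrt(2)*p
(4) = a*(a + 5/2)*(a + 5)
(5) = y*(y - 7)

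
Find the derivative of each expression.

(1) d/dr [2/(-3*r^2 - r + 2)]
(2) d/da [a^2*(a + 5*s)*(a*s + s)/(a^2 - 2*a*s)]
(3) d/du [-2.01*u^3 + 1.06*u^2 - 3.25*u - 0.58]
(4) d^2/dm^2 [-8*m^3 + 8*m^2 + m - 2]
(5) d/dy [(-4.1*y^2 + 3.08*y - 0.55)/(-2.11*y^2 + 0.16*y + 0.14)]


(1) = 2*(6*r + 1)/(3*r^2 + r - 2)^2
(2) = s*(2*a^3 - a^2*s + a^2 - 20*a*s^2 - 4*a*s - 10*s^2)/(a^2 - 4*a*s + 4*s^2)
(3) = -6.03*u^2 + 2.12*u - 3.25
(4) = 16 - 48*m
(5) = (5.8428*y^2 - 3.469*y + 0.5192)/(4.4521*y^4 - 0.6752*y^3 - 0.5652*y^2 + 0.0448*y + 0.0196)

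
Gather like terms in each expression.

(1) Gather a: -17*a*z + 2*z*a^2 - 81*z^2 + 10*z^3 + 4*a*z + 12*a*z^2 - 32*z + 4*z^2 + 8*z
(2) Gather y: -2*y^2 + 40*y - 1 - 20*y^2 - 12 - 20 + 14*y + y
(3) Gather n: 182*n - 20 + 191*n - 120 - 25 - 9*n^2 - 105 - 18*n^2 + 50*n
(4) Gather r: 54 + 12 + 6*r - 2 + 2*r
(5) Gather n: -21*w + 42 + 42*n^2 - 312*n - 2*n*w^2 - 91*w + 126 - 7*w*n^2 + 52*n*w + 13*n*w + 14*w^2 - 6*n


(1) = 2*a^2*z + a*(12*z^2 - 13*z) + 10*z^3 - 77*z^2 - 24*z
(2) = -22*y^2 + 55*y - 33
(3) = -27*n^2 + 423*n - 270
(4) = 8*r + 64
(5) = n^2*(42 - 7*w) + n*(-2*w^2 + 65*w - 318) + 14*w^2 - 112*w + 168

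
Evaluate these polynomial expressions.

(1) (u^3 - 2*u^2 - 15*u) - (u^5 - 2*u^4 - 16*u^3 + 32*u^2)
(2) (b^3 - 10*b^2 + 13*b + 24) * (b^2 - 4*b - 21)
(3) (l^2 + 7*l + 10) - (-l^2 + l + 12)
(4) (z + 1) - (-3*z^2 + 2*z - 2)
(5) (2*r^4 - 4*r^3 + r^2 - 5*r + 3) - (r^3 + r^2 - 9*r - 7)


(1) = -u^5 + 2*u^4 + 17*u^3 - 34*u^2 - 15*u
(2) = b^5 - 14*b^4 + 32*b^3 + 182*b^2 - 369*b - 504
(3) = 2*l^2 + 6*l - 2
(4) = 3*z^2 - z + 3
(5) = 2*r^4 - 5*r^3 + 4*r + 10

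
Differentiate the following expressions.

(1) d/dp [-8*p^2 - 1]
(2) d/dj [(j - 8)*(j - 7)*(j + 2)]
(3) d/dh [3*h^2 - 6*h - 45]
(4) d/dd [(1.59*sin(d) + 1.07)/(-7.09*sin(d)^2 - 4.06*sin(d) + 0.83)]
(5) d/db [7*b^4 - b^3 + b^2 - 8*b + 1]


(1) = -16*p
(2) = 3*j^2 - 26*j + 26
(3) = 6*h - 6
(4) = (11.2731*sin(d)^2 + 15.1726*sin(d) + 5.6639)*cos(d)/(50.2681*sin(d)^4 + 57.5708*sin(d)^3 + 4.7142*sin(d)^2 - 6.7396*sin(d) + 0.6889)
(5) = 28*b^3 - 3*b^2 + 2*b - 8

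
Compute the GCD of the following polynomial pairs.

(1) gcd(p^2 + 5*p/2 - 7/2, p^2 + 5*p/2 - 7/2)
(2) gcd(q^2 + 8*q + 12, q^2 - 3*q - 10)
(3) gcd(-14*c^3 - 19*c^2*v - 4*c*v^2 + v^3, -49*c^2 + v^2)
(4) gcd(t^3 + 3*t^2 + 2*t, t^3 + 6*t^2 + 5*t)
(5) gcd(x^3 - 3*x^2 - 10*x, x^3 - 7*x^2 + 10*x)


(1) = gcd((p - 1)*(p + 7/2), (p - 1)*(p + 7/2)) = p^2 + 5*p/2 - 7/2
(2) = gcd((q + 2)*(q + 6), (q - 5)*(q + 2)) = q + 2
(3) = gcd((-7*c + v)*(c + v)*(2*c + v), (-7*c + v)*(7*c + v)) = -7*c + v
(4) = gcd(t*(t + 1)*(t + 2), t*(t + 1)*(t + 5)) = t^2 + t
(5) = x^2 - 5*x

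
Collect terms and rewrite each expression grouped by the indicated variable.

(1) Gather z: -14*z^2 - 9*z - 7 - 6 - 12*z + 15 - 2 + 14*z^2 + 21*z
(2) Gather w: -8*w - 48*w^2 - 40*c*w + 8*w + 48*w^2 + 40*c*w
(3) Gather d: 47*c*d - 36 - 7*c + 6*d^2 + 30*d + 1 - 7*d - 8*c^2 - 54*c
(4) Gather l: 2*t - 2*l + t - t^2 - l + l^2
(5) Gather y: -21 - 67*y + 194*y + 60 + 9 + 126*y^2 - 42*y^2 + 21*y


(1) = 0
(2) = 0
(3) = -8*c^2 - 61*c + 6*d^2 + d*(47*c + 23) - 35
(4) = l^2 - 3*l - t^2 + 3*t
(5) = 84*y^2 + 148*y + 48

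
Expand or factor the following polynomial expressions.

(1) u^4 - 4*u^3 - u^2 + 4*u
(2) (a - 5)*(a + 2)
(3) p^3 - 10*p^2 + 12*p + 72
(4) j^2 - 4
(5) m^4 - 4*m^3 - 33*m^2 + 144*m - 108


(1) = u*(u - 4)*(u - 1)*(u + 1)
(2) = a^2 - 3*a - 10
(3) = (p - 6)^2*(p + 2)
(4) = (j - 2)*(j + 2)
(5) = (m - 6)*(m - 3)*(m - 1)*(m + 6)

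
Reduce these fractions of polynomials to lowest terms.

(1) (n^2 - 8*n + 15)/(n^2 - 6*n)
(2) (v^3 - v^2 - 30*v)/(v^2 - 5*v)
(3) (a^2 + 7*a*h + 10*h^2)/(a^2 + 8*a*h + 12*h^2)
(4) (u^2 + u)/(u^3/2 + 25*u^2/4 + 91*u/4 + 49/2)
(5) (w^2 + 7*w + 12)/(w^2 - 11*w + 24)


(1) = (n^2 - 8*n + 15)/(n^2 - 6*n)
(2) = (v^2 - v - 30)/(v - 5)
(3) = (a + 5*h)/(a + 6*h)
(4) = (4*u^2 + 4*u)/(2*u^3 + 25*u^2 + 91*u + 98)
(5) = (w^2 + 7*w + 12)/(w^2 - 11*w + 24)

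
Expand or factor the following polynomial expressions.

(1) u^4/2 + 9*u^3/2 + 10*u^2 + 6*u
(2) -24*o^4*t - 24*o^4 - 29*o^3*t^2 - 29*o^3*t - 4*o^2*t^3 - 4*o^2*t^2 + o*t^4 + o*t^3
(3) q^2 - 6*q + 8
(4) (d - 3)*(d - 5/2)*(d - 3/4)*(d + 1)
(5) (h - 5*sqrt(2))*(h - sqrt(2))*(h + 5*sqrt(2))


(1) = u*(u/2 + 1)*(u + 1)*(u + 6)
(2) = (-8*o + t)*(o + t)*(3*o + t)*(o*t + o)
(3) = (q - 4)*(q - 2)
(4) = d^4 - 21*d^3/4 + 43*d^2/8 + 6*d - 45/8
(5) = h^3 - sqrt(2)*h^2 - 50*h + 50*sqrt(2)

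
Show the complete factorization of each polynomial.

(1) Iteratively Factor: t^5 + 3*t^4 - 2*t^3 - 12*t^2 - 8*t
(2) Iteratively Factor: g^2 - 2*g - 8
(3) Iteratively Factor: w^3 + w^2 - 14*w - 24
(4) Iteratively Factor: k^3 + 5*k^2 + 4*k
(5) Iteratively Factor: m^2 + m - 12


(1) = (t + 1)*(t^4 + 2*t^3 - 4*t^2 - 8*t) = (t + 1)*(t + 2)*(t^3 - 4*t) = (t - 2)*(t + 1)*(t + 2)*(t^2 + 2*t) = t*(t - 2)*(t + 1)*(t + 2)*(t + 2)
(2) = (g - 4)*(g + 2)
(3) = (w + 3)*(w^2 - 2*w - 8) = (w + 2)*(w + 3)*(w - 4)
(4) = (k + 1)*(k^2 + 4*k) = (k + 1)*(k + 4)*(k)
(5) = (m - 3)*(m + 4)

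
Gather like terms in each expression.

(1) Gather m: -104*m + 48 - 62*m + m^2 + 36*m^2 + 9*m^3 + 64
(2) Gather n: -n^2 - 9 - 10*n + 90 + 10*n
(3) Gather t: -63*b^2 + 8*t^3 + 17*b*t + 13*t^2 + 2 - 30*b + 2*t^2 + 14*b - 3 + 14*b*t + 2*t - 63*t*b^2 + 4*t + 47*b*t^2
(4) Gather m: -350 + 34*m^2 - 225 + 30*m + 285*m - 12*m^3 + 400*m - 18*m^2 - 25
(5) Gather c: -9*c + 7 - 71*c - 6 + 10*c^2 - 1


(1) = 9*m^3 + 37*m^2 - 166*m + 112
(2) = 81 - n^2
(3) = -63*b^2 - 16*b + 8*t^3 + t^2*(47*b + 15) + t*(-63*b^2 + 31*b + 6) - 1
(4) = -12*m^3 + 16*m^2 + 715*m - 600
(5) = 10*c^2 - 80*c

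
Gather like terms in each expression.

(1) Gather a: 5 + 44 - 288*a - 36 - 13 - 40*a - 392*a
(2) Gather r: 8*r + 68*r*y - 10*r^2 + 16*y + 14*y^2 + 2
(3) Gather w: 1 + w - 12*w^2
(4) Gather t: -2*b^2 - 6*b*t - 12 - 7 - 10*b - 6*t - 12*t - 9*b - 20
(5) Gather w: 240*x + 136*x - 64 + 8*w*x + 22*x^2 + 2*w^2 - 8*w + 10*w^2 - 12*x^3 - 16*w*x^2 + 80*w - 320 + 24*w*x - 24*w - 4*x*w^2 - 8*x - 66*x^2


(1) = -720*a
(2) = -10*r^2 + r*(68*y + 8) + 14*y^2 + 16*y + 2
(3) = -12*w^2 + w + 1
(4) = -2*b^2 - 19*b + t*(-6*b - 18) - 39
(5) = w^2*(12 - 4*x) + w*(-16*x^2 + 32*x + 48) - 12*x^3 - 44*x^2 + 368*x - 384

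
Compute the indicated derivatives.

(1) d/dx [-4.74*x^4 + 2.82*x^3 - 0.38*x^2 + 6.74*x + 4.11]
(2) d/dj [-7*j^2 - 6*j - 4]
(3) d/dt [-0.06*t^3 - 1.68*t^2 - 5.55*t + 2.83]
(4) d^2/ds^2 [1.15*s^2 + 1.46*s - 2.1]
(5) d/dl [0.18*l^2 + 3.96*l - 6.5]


(1) = -18.96*x^3 + 8.46*x^2 - 0.76*x + 6.74
(2) = -14*j - 6
(3) = -0.18*t^2 - 3.36*t - 5.55
(4) = 2.30000000000000
(5) = 0.36*l + 3.96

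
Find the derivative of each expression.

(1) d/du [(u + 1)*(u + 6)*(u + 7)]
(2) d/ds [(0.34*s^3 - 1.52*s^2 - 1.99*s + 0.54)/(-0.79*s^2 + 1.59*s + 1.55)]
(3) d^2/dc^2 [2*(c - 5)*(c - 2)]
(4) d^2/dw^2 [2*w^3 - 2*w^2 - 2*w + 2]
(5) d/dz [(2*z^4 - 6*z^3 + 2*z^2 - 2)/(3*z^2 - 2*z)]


(1) = 3*u^2 + 28*u + 55
(2) = (-0.2686*s^4 + 1.0812*s^3 - 2.4079*s^2 - 3.8588*s - 3.9431)/(0.6241*s^4 - 2.5122*s^3 + 0.0791*s^2 + 4.929*s + 2.4025)
(3) = 4
(4) = 12*w - 4
(5) = 2*(6*z^5 - 15*z^4 + 12*z^3 - 2*z^2 + 6*z - 2)/(z^2*(9*z^2 - 12*z + 4))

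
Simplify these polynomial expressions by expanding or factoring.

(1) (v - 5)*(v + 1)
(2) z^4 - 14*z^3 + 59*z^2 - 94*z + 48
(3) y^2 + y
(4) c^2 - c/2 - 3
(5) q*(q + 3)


(1) = v^2 - 4*v - 5
(2) = (z - 8)*(z - 3)*(z - 2)*(z - 1)
(3) = y*(y + 1)
(4) = (c - 2)*(c + 3/2)
(5) = q^2 + 3*q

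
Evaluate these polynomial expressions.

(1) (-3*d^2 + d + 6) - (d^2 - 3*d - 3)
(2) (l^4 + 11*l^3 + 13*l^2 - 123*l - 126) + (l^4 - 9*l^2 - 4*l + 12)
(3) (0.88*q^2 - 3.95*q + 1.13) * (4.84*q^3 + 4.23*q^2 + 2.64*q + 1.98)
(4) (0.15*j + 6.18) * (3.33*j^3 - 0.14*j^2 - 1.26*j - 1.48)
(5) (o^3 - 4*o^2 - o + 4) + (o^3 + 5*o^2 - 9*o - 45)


(1) = -4*d^2 + 4*d + 9
(2) = 2*l^4 + 11*l^3 + 4*l^2 - 127*l - 114
(3) = 4.2592*q^5 - 15.3956*q^4 - 8.9161*q^3 - 3.9057*q^2 - 4.8378*q + 2.2374
(4) = 0.4995*j^4 + 20.5584*j^3 - 1.0542*j^2 - 8.0088*j - 9.1464
(5) = 2*o^3 + o^2 - 10*o - 41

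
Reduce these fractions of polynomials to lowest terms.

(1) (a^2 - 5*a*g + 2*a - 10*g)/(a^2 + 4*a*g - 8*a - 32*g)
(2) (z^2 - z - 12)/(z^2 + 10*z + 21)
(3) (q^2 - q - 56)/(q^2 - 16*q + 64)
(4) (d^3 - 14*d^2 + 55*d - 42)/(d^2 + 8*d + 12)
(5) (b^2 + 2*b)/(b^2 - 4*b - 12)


(1) = (a^2 - 5*a*g + 2*a - 10*g)/(a^2 + 4*a*g - 8*a - 32*g)
(2) = (z - 4)/(z + 7)
(3) = (q + 7)/(q - 8)
(4) = (d^3 - 14*d^2 + 55*d - 42)/(d^2 + 8*d + 12)
(5) = b/(b - 6)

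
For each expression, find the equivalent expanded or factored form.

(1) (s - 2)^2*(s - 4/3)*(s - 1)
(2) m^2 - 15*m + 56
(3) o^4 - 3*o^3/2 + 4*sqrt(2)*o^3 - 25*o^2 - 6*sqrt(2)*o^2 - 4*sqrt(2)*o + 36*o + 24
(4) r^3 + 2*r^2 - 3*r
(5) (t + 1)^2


(1) = s^4 - 19*s^3/3 + 44*s^2/3 - 44*s/3 + 16/3
(2) = (m - 8)*(m - 7)
(3) = (o - 2)*(o + 1/2)*(o - 2*sqrt(2))*(o + 6*sqrt(2))
(4) = r*(r - 1)*(r + 3)
(5) = t^2 + 2*t + 1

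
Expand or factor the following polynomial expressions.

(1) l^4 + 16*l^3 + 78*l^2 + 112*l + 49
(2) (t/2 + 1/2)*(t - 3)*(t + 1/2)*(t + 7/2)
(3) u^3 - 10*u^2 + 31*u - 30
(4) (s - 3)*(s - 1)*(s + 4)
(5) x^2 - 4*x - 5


(1) = (l + 1)^2*(l + 7)^2
(2) = t^4/2 + t^3 - 37*t^2/8 - 31*t/4 - 21/8
(3) = (u - 5)*(u - 3)*(u - 2)
(4) = s^3 - 13*s + 12
(5) = (x - 5)*(x + 1)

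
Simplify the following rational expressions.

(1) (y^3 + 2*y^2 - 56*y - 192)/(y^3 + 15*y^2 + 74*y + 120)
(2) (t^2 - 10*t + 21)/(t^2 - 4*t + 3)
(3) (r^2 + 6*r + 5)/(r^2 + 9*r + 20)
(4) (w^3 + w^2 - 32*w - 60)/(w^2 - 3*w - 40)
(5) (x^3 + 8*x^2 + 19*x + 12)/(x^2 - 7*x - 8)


(1) = (y - 8)/(y + 5)
(2) = (t - 7)/(t - 1)
(3) = (r + 1)/(r + 4)
(4) = (w^2 - 4*w - 12)/(w - 8)
(5) = (x^2 + 7*x + 12)/(x - 8)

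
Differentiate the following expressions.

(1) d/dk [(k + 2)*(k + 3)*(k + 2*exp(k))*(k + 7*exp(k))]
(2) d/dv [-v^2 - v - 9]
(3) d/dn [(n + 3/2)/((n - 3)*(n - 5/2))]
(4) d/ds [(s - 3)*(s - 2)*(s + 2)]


(1) = 9*k^3*exp(k) + 4*k^3 + 28*k^2*exp(2*k) + 72*k^2*exp(k) + 15*k^2 + 168*k*exp(2*k) + 144*k*exp(k) + 12*k + 238*exp(2*k) + 54*exp(k)
(2) = -2*v - 1
(3) = (-4*n^2 - 12*n + 63)/(4*n^4 - 44*n^3 + 181*n^2 - 330*n + 225)
(4) = 3*s^2 - 6*s - 4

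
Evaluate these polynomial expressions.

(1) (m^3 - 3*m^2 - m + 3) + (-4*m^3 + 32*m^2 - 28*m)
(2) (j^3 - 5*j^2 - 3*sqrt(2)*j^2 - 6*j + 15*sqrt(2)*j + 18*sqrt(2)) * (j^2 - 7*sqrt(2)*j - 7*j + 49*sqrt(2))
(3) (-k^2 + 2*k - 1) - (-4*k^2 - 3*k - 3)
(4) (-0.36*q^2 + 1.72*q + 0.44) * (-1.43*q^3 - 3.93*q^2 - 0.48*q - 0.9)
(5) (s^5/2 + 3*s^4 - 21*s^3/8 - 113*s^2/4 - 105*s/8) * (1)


(1) = -3*m^3 + 29*m^2 - 29*m + 3
(2) = j^5 - 10*sqrt(2)*j^4 - 12*j^4 + 71*j^3 + 120*sqrt(2)*j^3 - 462*j^2 - 290*sqrt(2)*j^2 - 420*sqrt(2)*j + 1218*j + 1764
(3) = 3*k^2 + 5*k + 2
(4) = 0.5148*q^5 - 1.0448*q^4 - 7.216*q^3 - 2.2308*q^2 - 1.7592*q - 0.396
(5) = s^5/2 + 3*s^4 - 21*s^3/8 - 113*s^2/4 - 105*s/8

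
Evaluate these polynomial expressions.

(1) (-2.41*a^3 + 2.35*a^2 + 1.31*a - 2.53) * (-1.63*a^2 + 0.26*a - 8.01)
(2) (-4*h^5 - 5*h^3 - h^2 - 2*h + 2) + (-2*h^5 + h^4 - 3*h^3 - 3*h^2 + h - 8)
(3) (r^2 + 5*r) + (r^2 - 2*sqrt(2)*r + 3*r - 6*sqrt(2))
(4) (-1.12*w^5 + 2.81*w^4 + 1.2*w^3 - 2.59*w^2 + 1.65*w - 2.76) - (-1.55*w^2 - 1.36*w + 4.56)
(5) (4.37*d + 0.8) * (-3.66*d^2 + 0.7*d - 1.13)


(1) = 3.9283*a^5 - 4.4571*a^4 + 17.7798*a^3 - 14.359*a^2 - 11.1509*a + 20.2653
(2) = -6*h^5 + h^4 - 8*h^3 - 4*h^2 - h - 6
(3) = 2*r^2 - 2*sqrt(2)*r + 8*r - 6*sqrt(2)
(4) = -1.12*w^5 + 2.81*w^4 + 1.2*w^3 - 1.04*w^2 + 3.01*w - 7.32
(5) = -15.9942*d^3 + 0.131*d^2 - 4.3781*d - 0.904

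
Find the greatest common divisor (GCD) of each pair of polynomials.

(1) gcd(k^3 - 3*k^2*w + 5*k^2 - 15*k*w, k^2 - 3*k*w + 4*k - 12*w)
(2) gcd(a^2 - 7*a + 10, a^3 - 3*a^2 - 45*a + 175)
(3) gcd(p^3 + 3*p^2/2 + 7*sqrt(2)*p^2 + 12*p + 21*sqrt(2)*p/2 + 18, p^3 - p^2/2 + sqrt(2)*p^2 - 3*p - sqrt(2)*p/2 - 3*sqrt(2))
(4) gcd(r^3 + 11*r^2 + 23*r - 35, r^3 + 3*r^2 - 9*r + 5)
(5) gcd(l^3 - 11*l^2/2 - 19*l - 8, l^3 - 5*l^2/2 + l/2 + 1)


(1) = -k + 3*w
(2) = a - 5
(3) = gcd((p + 3/2)*(p + sqrt(2))*(p + 6*sqrt(2)), (p - 2)*(p + 3/2)*(p + sqrt(2))) = p^2 + p*(sqrt(2) + 3/2) + 3*sqrt(2)/2
(4) = r^2 + 4*r - 5
(5) = l + 1/2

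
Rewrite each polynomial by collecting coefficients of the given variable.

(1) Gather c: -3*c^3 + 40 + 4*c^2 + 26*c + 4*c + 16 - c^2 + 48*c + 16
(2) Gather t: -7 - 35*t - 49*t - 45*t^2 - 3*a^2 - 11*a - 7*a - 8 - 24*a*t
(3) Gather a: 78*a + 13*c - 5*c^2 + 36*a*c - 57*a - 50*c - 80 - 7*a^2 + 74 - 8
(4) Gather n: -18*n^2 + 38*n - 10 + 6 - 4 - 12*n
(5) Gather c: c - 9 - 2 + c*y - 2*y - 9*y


(1) = -3*c^3 + 3*c^2 + 78*c + 72
(2) = -3*a^2 - 18*a - 45*t^2 + t*(-24*a - 84) - 15
(3) = -7*a^2 + a*(36*c + 21) - 5*c^2 - 37*c - 14
(4) = -18*n^2 + 26*n - 8
(5) = c*(y + 1) - 11*y - 11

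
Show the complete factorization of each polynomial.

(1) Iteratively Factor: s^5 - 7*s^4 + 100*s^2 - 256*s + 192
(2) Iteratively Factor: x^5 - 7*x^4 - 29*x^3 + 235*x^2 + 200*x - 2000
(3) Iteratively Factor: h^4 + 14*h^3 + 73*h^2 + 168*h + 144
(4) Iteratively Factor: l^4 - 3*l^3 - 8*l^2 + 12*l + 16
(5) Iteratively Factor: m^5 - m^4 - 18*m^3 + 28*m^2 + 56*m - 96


(1) = (s - 4)*(s^4 - 3*s^3 - 12*s^2 + 52*s - 48) = (s - 4)*(s - 2)*(s^3 - s^2 - 14*s + 24) = (s - 4)*(s - 2)^2*(s^2 + s - 12) = (s - 4)*(s - 2)^2*(s + 4)*(s - 3)
(2) = (x - 5)*(x^4 - 2*x^3 - 39*x^2 + 40*x + 400) = (x - 5)^2*(x^3 + 3*x^2 - 24*x - 80) = (x - 5)^3*(x^2 + 8*x + 16) = (x - 5)^3*(x + 4)*(x + 4)
(3) = (h + 4)*(h^3 + 10*h^2 + 33*h + 36) = (h + 3)*(h + 4)*(h^2 + 7*h + 12) = (h + 3)^2*(h + 4)*(h + 4)
(4) = (l - 2)*(l^3 - l^2 - 10*l - 8) = (l - 4)*(l - 2)*(l^2 + 3*l + 2) = (l - 4)*(l - 2)*(l + 1)*(l + 2)
(5) = (m - 3)*(m^4 + 2*m^3 - 12*m^2 - 8*m + 32) = (m - 3)*(m + 2)*(m^3 - 12*m + 16) = (m - 3)*(m - 2)*(m + 2)*(m^2 + 2*m - 8) = (m - 3)*(m - 2)*(m + 2)*(m + 4)*(m - 2)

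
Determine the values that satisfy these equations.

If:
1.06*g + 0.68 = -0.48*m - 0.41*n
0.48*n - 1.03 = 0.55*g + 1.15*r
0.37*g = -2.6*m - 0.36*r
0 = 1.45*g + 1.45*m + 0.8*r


Then:
g = 3.55
m = 0.52
n = -11.44
r = -7.37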